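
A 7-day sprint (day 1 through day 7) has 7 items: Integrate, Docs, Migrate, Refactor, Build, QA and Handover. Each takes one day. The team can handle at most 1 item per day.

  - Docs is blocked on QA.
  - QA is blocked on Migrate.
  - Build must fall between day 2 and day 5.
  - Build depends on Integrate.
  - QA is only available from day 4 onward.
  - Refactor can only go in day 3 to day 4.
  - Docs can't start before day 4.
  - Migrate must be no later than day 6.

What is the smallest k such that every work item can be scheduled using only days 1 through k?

7 days

The precedence chain requires at least 3 distinct days.
With at most 1 per day and 7 work items, at least 7 days are needed.
Propagating the time windows through the other constraints, Docs can't land before day 5, so the schedule must run through at least day 5.
7 works (last occupied day: day 7): for example Docs=day 6; QA=day 4; Build=day 5; Integrate=day 2; Migrate=day 1; Refactor=day 3; Handover=day 7.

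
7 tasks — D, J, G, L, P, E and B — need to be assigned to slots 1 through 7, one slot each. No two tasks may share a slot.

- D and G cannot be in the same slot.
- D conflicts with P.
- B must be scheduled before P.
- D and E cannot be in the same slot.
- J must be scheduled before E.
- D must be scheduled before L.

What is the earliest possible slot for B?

Downstream work caps B at 6.
B at 1 is achievable: B in 1; D in 2; G in 7; E in 6; L in 4; J in 3; P in 5.

1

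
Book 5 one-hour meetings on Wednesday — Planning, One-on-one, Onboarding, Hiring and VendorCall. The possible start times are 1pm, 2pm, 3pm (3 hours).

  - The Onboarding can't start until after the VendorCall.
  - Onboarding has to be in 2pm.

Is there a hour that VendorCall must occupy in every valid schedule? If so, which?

1pm

Downstream work caps VendorCall at 1pm.
So VendorCall is pinned to 1pm.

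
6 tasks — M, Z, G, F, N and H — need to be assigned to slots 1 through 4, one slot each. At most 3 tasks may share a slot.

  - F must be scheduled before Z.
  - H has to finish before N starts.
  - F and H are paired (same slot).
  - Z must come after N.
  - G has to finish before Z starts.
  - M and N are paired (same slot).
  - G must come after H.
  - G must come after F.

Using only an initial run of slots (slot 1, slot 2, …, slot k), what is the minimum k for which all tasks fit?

3 slots

The precedence chain requires at least 3 distinct slots.
With at most 3 per slot and 6 tasks, at least 2 slots are needed.
3 works (last occupied slot: 3): for example Z -> 3, M -> 2, N -> 2, H -> 1, F -> 1, G -> 2.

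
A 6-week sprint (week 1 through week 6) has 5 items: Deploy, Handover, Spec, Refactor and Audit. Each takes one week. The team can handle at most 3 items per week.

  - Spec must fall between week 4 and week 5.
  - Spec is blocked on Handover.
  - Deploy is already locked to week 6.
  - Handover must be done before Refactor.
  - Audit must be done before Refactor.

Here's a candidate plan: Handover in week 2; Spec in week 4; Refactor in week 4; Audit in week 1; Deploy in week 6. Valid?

Handover must be done before Refactor — holds.
Audit must be done before Refactor — holds.
Deploy is already locked to week 6 — holds.
The team can handle at most 3 items per week — holds.
Spec is blocked on Handover — holds.
Spec must fall between week 4 and week 5 — holds.

Yes, all constraints hold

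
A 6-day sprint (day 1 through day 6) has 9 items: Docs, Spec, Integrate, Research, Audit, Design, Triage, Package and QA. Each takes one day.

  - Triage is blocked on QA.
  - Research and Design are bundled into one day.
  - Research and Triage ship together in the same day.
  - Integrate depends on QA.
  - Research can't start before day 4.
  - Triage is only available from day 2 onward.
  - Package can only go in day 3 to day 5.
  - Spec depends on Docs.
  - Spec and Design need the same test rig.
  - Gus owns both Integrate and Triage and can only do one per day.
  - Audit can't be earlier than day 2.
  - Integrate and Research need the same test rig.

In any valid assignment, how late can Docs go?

Downstream work caps Docs at day 5.
Docs at day 5 is achievable: Docs -> day 5; Spec -> day 6; Design -> day 4; Research -> day 4; Integrate -> day 2; Audit -> day 2; Triage -> day 4; Package -> day 3; QA -> day 1.

day 5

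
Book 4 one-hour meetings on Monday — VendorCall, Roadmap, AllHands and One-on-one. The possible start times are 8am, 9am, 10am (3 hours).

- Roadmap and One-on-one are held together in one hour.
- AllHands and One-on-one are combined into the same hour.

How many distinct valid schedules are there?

Splitting on VendorCall: it can be 8am (3), 9am (3), 10am (3). Listing each branch's schedules as (Roadmap, AllHands, One-on-one):
VendorCall=8am: (8am,8am,8am) (9am,9am,9am) (10am,10am,10am) — 3.
VendorCall=9am: (8am,8am,8am) (9am,9am,9am) (10am,10am,10am) — 3.
VendorCall=10am: (8am,8am,8am) (9am,9am,9am) (10am,10am,10am) — 3.
Summing: 3 + 3 + 3 = 9.

9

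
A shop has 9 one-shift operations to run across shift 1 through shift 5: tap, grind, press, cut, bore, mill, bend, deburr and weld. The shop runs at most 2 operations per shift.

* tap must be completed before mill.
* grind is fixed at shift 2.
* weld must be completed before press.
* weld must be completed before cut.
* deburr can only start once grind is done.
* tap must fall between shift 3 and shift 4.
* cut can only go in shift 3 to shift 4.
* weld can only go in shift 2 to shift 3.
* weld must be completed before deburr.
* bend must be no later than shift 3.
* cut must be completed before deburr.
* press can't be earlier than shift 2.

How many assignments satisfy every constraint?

41

Splitting on tap: it can be shift 3 (28), shift 4 (13). Listing each branch's schedules as (grind, press, cut, bore, mill, bend, deburr, weld) by shift number:
tap=shift 3: (2,3,4,1,4,1,5,2) (2,3,4,1,5,1,5,2) (2,3,4,4,5,1,5,2) (2,3,4,5,4,1,5,2) (2,4,3,1,4,1,5,2) (2,4,3,1,5,1,4,2) (2,4,3,1,5,1,5,2) (2,4,3,4,5,1,5,2) (2,4,3,5,4,1,5,2) (2,4,3,5,5,1,4,2) (2,4,4,1,5,1,5,2) (2,4,4,1,5,1,5,3) (2,4,4,1,5,2,5,3) (2,4,4,1,5,3,5,2) (2,4,4,2,5,1,5,3) (2,4,4,3,5,1,5,2) (2,5,3,1,4,1,4,2) (2,5,3,1,4,1,5,2) (2,5,3,1,5,1,4,2) (2,5,3,4,4,1,5,2) (2,5,3,4,5,1,4,2) (2,5,3,5,4,1,4,2) (2,5,4,1,4,1,5,2) (2,5,4,1,4,1,5,3) (2,5,4,1,4,2,5,3) (2,5,4,1,4,3,5,2) (2,5,4,2,4,1,5,3) (2,5,4,3,4,1,5,2) — 28.
tap=shift 4: (2,3,3,1,5,1,4,2) (2,3,3,1,5,1,5,2) (2,3,3,4,5,1,5,2) (2,3,3,5,5,1,4,2) (2,3,4,1,5,1,5,2) (2,3,4,1,5,3,5,2) (2,3,4,3,5,1,5,2) (2,4,3,1,5,1,5,2) (2,4,3,1,5,3,5,2) (2,4,3,3,5,1,5,2) (2,5,3,1,5,1,4,2) (2,5,3,1,5,3,4,2) (2,5,3,3,5,1,4,2) — 13.
Summing: 28 + 13 = 41.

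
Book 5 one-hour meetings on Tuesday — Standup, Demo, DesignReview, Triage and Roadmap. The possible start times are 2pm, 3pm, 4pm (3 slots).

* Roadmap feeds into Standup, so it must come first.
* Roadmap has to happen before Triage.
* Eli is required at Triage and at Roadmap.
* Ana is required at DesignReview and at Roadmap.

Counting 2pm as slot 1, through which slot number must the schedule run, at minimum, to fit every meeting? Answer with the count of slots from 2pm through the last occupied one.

2

The precedence chain requires at least 2 distinct slots.
2 works (last occupied slot: 3pm): for example Demo=2pm; DesignReview=3pm; Roadmap=2pm; Triage=3pm; Standup=3pm.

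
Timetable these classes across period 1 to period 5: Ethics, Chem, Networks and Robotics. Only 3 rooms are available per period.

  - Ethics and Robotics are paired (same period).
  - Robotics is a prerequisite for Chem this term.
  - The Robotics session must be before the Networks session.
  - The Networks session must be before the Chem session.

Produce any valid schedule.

Networks=period 2, Robotics=period 1, Chem=period 3, Ethics=period 1

Checking: Robotics(period 1) before Networks(period 2); Robotics(period 1) before Chem(period 3); Networks(period 2) before Chem(period 3); Ethics = Robotics = period 1; max 2 per period (cap 3).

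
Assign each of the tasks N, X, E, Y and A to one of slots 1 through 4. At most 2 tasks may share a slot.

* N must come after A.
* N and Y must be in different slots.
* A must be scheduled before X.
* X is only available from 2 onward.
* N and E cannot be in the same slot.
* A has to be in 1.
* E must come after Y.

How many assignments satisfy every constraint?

Splitting on N: it can be 2 (9), 3 (9), 4 (9). Listing each branch's schedules as (X, E, Y, A):
N=2: (2,3,1,1) (2,4,1,1) (2,4,3,1) (3,3,1,1) (3,4,1,1) (3,4,3,1) (4,3,1,1) (4,4,1,1) (4,4,3,1) — 9.
N=3: (2,2,1,1) (2,4,1,1) (2,4,2,1) (3,2,1,1) (3,4,1,1) (3,4,2,1) (4,2,1,1) (4,4,1,1) (4,4,2,1) — 9.
N=4: (2,2,1,1) (2,3,1,1) (2,3,2,1) (3,2,1,1) (3,3,1,1) (3,3,2,1) (4,2,1,1) (4,3,1,1) (4,3,2,1) — 9.
Summing: 9 + 9 + 9 = 27.

27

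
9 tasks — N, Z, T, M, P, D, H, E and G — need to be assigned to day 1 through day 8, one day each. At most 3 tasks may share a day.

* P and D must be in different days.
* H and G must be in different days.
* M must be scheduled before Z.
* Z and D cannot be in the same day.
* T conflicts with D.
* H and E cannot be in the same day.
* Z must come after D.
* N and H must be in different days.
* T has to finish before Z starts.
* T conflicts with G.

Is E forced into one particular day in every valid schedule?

E can be day 1 (e.g. G=day 2, P=day 3, E=day 1, Z=day 3, T=day 1, N=day 2, D=day 2, H=day 3, M=day 1) or day 2 (e.g. D -> day 2; Z -> day 3; M -> day 1; G -> day 2; H -> day 3; E -> day 2; T -> day 1; P -> day 3; N -> day 1).

No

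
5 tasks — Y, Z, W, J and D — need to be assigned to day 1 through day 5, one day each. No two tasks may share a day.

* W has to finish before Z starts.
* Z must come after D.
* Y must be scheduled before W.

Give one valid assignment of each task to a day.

D in day 3; Z in day 4; W in day 2; Y in day 1; J in day 5

Checking: W(day 2) before Z(day 4); Y(day 1) before W(day 2); D(day 3) before Z(day 4); max 1 per day (cap 1).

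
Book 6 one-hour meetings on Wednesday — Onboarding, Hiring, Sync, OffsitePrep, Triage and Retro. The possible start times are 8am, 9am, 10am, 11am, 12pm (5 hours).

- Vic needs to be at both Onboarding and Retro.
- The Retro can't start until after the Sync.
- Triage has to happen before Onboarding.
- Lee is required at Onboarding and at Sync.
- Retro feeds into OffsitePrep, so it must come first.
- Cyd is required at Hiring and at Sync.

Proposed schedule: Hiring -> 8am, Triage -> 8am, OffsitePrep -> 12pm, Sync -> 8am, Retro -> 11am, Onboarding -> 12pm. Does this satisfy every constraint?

Invalid. Cyd is required at Hiring and at Sync.

Lee is required at Onboarding and at Sync — holds.
Retro feeds into OffsitePrep, so it must come first — holds.
Cyd is required at Hiring and at Sync — violated.
Triage has to happen before Onboarding — holds.
The Retro can't start until after the Sync — holds.
Vic needs to be at both Onboarding and Retro — holds.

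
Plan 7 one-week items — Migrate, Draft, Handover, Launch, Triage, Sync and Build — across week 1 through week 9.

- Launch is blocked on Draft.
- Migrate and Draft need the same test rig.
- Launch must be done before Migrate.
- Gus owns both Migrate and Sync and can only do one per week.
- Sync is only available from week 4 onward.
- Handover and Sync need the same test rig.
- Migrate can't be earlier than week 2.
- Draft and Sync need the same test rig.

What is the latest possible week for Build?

week 9

Build at week 9 is achievable: Migrate=week 3, Handover=week 1, Draft=week 1, Build=week 9, Launch=week 2, Sync=week 4, Triage=week 1.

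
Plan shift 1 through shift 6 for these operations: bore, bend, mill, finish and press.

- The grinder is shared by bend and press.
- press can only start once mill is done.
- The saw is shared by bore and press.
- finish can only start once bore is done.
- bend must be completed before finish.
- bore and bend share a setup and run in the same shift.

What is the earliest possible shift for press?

shift 2

Precedence pushes press to at least shift 2.
press at shift 2 is achievable: mill=shift 1, bore=shift 1, bend=shift 1, press=shift 2, finish=shift 2.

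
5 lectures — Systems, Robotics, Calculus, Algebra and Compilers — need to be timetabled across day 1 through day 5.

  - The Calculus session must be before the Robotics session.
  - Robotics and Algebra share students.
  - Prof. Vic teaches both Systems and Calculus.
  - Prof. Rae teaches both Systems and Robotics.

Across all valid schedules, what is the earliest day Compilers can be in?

Compilers at day 1 is achievable: Compilers=day 1, Robotics=day 2, Systems=day 3, Algebra=day 1, Calculus=day 1.

day 1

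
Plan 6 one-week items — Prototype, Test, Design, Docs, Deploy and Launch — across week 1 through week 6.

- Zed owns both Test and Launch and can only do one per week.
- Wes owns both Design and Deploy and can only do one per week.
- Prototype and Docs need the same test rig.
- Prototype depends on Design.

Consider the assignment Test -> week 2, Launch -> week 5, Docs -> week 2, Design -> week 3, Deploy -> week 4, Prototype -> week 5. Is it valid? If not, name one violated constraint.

Yes

Prototype depends on Design — holds.
Prototype and Docs need the same test rig — holds.
Wes owns both Design and Deploy and can only do one per week — holds.
Zed owns both Test and Launch and can only do one per week — holds.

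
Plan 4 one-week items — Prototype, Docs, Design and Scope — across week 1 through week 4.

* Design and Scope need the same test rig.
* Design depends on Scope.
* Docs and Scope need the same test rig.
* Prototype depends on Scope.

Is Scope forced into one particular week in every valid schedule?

No

Scope can be week 1 (e.g. Design in week 2, Docs in week 2, Prototype in week 2, Scope in week 1) or week 2 (e.g. Docs=week 1; Prototype=week 3; Design=week 3; Scope=week 2).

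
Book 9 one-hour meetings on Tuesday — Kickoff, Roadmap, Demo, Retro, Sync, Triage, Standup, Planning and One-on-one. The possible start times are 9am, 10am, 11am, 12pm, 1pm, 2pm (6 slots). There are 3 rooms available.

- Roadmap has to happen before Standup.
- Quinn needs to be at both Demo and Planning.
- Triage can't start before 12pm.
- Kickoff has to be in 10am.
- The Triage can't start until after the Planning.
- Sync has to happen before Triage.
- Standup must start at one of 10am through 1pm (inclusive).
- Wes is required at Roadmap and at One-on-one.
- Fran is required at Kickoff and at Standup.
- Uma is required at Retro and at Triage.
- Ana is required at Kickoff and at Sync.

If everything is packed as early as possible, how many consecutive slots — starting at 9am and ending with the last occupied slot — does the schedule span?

4 slots

The precedence chain requires at least 2 distinct slots.
With at most 3 per slot and 9 meetings, at least 3 slots are needed.
Triage can't be placed before 12pm — that is slot 4 counting from 9am — so the schedule must run through at least 4 slots.
4 works (last occupied slot: 12pm): for example Roadmap -> 9am, Sync -> 9am, Planning -> 9am, Kickoff -> 10am, Standup -> 11am, Triage -> 12pm, One-on-one -> 11am, Retro -> 10am, Demo -> 10am.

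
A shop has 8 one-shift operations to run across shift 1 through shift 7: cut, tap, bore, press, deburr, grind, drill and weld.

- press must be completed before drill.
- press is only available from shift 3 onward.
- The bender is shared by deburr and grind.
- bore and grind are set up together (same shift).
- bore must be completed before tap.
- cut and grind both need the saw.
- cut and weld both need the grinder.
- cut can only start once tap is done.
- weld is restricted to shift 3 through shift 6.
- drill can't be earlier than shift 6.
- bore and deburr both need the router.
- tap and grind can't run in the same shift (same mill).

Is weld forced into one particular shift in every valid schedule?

weld can be shift 3 (e.g. press=shift 3, grind=shift 1, deburr=shift 2, tap=shift 2, bore=shift 1, drill=shift 6, weld=shift 3, cut=shift 4) or shift 4 (e.g. tap in shift 2; weld in shift 4; bore in shift 1; drill in shift 6; press in shift 3; grind in shift 1; cut in shift 3; deburr in shift 2).

No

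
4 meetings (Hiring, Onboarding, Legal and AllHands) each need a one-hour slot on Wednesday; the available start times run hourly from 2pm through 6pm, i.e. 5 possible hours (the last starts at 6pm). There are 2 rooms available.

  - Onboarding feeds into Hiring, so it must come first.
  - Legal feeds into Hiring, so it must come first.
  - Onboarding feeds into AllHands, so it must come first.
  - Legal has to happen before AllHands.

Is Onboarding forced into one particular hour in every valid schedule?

Onboarding can be 2pm (e.g. AllHands in 3pm, Legal in 2pm, Hiring in 3pm, Onboarding in 2pm) or 3pm (e.g. Legal -> 2pm; Hiring -> 4pm; AllHands -> 4pm; Onboarding -> 3pm).

No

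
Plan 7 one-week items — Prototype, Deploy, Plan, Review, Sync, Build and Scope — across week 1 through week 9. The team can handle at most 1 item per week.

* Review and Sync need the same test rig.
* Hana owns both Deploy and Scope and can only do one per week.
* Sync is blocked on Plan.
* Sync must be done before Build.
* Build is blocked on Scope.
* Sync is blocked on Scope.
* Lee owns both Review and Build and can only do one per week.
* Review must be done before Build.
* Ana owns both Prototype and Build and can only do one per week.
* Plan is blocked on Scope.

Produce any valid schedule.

Scope=week 1, Sync=week 3, Deploy=week 7, Prototype=week 6, Review=week 4, Build=week 5, Plan=week 2

Checking: Scope(week 1) before Sync(week 3); Plan(week 2) before Sync(week 3); Scope(week 1) before Plan(week 2); Review(week 4) before Build(week 5); Sync(week 3) before Build(week 5); Scope(week 1) before Build(week 5); Review(week 4) != Build(week 5); Deploy(week 7) != Scope(week 1); Review(week 4) != Sync(week 3); Prototype(week 6) != Build(week 5); max 1 per week (cap 1).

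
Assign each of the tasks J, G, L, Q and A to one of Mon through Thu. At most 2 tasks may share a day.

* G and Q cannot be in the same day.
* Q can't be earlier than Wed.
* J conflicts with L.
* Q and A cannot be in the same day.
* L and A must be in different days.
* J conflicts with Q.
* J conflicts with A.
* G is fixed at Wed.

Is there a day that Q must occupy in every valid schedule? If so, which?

Thu

Q's window is Wed–Thu.
G is fixed at Wed, and Q can't share a day with G.
So Q must be Thu.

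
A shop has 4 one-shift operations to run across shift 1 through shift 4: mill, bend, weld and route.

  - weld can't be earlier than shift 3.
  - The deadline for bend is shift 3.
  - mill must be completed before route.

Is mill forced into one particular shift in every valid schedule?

No

mill can be shift 1 (e.g. route=shift 2; bend=shift 1; weld=shift 3; mill=shift 1) or shift 2 (e.g. weld in shift 3, bend in shift 1, mill in shift 2, route in shift 3).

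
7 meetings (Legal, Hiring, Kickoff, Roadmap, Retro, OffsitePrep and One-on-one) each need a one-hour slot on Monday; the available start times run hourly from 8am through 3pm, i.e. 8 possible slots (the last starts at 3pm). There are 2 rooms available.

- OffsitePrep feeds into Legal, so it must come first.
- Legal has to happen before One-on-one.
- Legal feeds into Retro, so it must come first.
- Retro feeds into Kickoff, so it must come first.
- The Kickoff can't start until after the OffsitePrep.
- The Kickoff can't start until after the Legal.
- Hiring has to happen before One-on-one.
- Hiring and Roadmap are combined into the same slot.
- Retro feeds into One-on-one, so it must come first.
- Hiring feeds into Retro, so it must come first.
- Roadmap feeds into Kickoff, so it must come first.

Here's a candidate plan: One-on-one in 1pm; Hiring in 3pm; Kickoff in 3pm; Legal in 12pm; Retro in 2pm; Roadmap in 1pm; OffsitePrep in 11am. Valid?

Invalid. Hiring has to happen before One-on-one.

Legal feeds into Retro, so it must come first — holds.
Retro feeds into Kickoff, so it must come first — holds.
OffsitePrep feeds into Legal, so it must come first — holds.
Hiring has to happen before One-on-one — violated.
Hiring and Roadmap are combined into the same slot — violated.
The Kickoff can't start until after the Legal — holds.
Hiring feeds into Retro, so it must come first — violated.
Retro feeds into One-on-one, so it must come first — violated.
Roadmap feeds into Kickoff, so it must come first — holds.
There are 2 rooms available — holds.
The Kickoff can't start until after the OffsitePrep — holds.
Legal has to happen before One-on-one — holds.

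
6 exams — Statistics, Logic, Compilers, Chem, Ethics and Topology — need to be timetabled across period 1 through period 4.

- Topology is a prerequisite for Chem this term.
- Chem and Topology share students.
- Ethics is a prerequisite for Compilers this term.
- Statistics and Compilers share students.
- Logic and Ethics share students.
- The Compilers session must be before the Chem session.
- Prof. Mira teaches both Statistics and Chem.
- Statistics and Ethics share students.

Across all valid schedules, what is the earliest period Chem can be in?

period 3

Precedence pushes Chem to at least period 3.
Chem at period 3 is achievable: Statistics -> period 4, Chem -> period 3, Compilers -> period 2, Topology -> period 1, Logic -> period 2, Ethics -> period 1.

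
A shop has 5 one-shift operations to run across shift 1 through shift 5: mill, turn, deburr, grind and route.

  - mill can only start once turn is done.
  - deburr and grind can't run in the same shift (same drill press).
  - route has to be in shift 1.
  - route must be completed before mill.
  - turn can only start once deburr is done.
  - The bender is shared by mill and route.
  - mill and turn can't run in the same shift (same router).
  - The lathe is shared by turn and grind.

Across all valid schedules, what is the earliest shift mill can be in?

Precedence pushes mill to at least shift 3.
mill at shift 3 is achievable: mill=shift 3; turn=shift 2; route=shift 1; grind=shift 3; deburr=shift 1.

shift 3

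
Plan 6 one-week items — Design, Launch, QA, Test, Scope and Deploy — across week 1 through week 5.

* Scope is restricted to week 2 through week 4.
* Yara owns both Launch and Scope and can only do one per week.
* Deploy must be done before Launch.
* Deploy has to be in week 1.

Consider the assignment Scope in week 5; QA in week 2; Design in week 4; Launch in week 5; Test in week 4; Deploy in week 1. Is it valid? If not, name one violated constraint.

Deploy must be done before Launch — holds.
Scope is restricted to week 2 through week 4 — violated.
Deploy has to be in week 1 — holds.
Yara owns both Launch and Scope and can only do one per week — violated.

Invalid. Yara owns both Launch and Scope and can only do one per week.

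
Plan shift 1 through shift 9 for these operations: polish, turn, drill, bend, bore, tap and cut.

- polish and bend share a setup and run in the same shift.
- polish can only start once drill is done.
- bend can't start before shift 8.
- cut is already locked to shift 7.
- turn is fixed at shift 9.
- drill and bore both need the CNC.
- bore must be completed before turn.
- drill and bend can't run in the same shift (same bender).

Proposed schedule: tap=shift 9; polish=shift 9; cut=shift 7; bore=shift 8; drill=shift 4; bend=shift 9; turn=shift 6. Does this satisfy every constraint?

bend can't start before shift 8 — holds.
bore must be completed before turn — violated.
cut is already locked to shift 7 — holds.
drill and bore both need the CNC — holds.
polish and bend share a setup and run in the same shift — holds.
turn is fixed at shift 9 — violated.
drill and bend can't run in the same shift (same bender) — holds.
polish can only start once drill is done — holds.

Invalid. turn is fixed at shift 9.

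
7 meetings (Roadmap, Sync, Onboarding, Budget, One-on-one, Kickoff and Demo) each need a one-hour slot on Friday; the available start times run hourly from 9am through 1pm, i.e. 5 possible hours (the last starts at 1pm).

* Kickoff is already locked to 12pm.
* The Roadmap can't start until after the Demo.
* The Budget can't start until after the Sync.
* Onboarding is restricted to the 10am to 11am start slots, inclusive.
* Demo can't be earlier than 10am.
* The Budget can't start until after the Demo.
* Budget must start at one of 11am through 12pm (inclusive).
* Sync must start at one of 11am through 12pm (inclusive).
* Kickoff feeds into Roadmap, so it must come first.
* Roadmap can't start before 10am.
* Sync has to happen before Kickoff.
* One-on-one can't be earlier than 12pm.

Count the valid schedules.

8

Splitting on Onboarding: it can be 10am (4), 11am (4). Listing each branch's schedules as (Roadmap, Sync, Budget, One-on-one, Kickoff, Demo):
Onboarding=10am: (1pm,11am,12pm,12pm,12pm,10am) (1pm,11am,12pm,12pm,12pm,11am) (1pm,11am,12pm,1pm,12pm,10am) (1pm,11am,12pm,1pm,12pm,11am) — 4.
Onboarding=11am: (1pm,11am,12pm,12pm,12pm,10am) (1pm,11am,12pm,12pm,12pm,11am) (1pm,11am,12pm,1pm,12pm,10am) (1pm,11am,12pm,1pm,12pm,11am) — 4.
Summing: 4 + 4 = 8.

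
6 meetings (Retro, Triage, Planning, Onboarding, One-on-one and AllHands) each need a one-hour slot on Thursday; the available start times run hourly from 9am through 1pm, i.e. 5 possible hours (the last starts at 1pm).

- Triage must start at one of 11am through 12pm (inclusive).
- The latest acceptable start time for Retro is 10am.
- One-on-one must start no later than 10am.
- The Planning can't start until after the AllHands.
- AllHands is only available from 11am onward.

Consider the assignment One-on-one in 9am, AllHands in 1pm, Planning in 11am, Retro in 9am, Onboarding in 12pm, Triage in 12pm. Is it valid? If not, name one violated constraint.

One-on-one must start no later than 10am — holds.
Triage must start at one of 11am through 12pm (inclusive) — holds.
AllHands is only available from 11am onward — holds.
The latest acceptable start time for Retro is 10am — holds.
The Planning can't start until after the AllHands — violated.

No — it violates: The Planning can't start until after the AllHands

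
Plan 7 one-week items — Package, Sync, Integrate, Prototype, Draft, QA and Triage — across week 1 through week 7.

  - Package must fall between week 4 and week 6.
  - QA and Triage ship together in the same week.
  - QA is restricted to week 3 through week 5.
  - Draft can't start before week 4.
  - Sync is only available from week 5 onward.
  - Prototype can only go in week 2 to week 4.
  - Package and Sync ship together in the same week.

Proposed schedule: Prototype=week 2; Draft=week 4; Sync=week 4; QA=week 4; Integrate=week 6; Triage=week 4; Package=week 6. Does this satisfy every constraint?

Sync is only available from week 5 onward — violated.
Package must fall between week 4 and week 6 — holds.
QA and Triage ship together in the same week — holds.
Package and Sync ship together in the same week — violated.
QA is restricted to week 3 through week 5 — holds.
Draft can't start before week 4 — holds.
Prototype can only go in week 2 to week 4 — holds.

No. Sync is only available from week 5 onward is not satisfied.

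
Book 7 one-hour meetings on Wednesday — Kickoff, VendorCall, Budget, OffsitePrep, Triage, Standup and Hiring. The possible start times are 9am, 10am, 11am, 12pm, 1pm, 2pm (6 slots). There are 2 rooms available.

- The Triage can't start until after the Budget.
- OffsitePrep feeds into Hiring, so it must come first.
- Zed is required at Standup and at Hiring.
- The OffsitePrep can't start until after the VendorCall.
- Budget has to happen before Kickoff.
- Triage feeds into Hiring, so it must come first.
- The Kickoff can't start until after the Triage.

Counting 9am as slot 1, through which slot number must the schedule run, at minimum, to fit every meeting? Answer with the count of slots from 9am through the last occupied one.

4 slots

The precedence chain requires at least 3 distinct slots.
With at most 2 per slot and 7 meetings, at least 4 slots are needed.
4 works (last occupied slot: 12pm): for example OffsitePrep -> 10am, Triage -> 10am, Standup -> 12pm, Kickoff -> 11am, Budget -> 9am, VendorCall -> 9am, Hiring -> 11am.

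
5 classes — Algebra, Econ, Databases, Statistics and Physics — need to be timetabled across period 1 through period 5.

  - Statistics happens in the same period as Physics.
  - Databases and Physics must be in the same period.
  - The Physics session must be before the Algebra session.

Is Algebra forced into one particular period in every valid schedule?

No

Algebra can be period 2 (e.g. Databases=period 1, Econ=period 1, Physics=period 1, Algebra=period 2, Statistics=period 1) or period 3 (e.g. Econ=period 1, Algebra=period 3, Statistics=period 1, Databases=period 1, Physics=period 1).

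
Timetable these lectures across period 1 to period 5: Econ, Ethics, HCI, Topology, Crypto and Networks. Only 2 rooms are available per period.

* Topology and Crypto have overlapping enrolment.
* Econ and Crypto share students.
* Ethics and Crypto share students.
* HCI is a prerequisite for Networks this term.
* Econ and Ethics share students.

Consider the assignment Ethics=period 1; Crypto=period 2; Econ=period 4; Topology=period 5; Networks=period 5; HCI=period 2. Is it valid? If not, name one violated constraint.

Ethics and Crypto share students — holds.
HCI is a prerequisite for Networks this term — holds.
Only 2 rooms are available per period — holds.
Topology and Crypto have overlapping enrolment — holds.
Econ and Ethics share students — holds.
Econ and Crypto share students — holds.

Yes, all constraints hold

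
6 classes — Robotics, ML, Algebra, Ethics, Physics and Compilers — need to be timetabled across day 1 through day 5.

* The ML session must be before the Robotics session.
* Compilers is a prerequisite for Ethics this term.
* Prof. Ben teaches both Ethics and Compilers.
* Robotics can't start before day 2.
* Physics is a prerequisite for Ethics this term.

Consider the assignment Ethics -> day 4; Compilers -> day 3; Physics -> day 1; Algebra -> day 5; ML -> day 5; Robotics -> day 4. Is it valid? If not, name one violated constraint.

Invalid. The ML session must be before the Robotics session.

Compilers is a prerequisite for Ethics this term — holds.
Physics is a prerequisite for Ethics this term — holds.
Robotics can't start before day 2 — holds.
The ML session must be before the Robotics session — violated.
Prof. Ben teaches both Ethics and Compilers — holds.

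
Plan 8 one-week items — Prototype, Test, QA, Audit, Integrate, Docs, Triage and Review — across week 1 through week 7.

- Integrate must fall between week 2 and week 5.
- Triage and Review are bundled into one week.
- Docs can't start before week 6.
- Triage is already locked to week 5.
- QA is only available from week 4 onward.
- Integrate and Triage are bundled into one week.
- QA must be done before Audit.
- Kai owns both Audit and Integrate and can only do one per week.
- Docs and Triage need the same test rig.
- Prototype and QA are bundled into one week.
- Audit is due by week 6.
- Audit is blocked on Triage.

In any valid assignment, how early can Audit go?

Precedence pushes Audit to at least week 6; Audit's own window allows nothing later than week 6.
Audit at week 6 is achievable: Prototype=week 4, Docs=week 6, Review=week 5, Audit=week 6, Test=week 1, Triage=week 5, QA=week 4, Integrate=week 5.

week 6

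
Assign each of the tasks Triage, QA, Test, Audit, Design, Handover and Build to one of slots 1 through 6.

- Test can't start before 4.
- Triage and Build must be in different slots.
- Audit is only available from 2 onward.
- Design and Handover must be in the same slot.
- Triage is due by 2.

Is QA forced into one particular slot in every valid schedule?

QA can be 1 (e.g. QA=1, Triage=1, Handover=1, Design=1, Build=2, Audit=2, Test=4) or 2 (e.g. QA -> 2, Audit -> 2, Design -> 1, Test -> 4, Handover -> 1, Triage -> 1, Build -> 2).

No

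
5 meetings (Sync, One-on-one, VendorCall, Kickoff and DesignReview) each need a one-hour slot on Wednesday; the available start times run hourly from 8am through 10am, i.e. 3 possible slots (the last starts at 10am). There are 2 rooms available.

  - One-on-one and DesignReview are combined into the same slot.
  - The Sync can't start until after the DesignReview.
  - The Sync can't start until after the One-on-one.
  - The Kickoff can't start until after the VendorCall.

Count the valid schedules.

3

Enumerating: DesignReview in 8am, Sync in 9am, VendorCall in 9am, One-on-one in 8am, Kickoff in 10am | VendorCall=9am, Sync=10am, One-on-one=8am, DesignReview=8am, Kickoff=10am | Kickoff -> 10am; One-on-one -> 9am; DesignReview -> 9am; VendorCall -> 8am; Sync -> 10am.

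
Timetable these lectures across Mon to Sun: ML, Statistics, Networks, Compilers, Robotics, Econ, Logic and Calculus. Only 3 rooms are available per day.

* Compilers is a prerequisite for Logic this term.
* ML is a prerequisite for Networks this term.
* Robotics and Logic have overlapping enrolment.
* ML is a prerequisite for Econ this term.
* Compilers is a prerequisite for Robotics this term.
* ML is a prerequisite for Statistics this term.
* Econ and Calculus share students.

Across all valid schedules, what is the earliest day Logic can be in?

Tue

Precedence pushes Logic to at least Tue.
Logic at Tue is achievable: Econ=Wed; Robotics=Wed; Compilers=Mon; ML=Mon; Calculus=Mon; Logic=Tue; Statistics=Tue; Networks=Tue.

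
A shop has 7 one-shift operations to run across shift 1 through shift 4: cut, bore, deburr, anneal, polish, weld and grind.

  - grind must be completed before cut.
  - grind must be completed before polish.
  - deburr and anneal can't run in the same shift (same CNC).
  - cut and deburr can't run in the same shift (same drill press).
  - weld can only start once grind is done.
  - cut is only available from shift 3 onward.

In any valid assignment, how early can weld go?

shift 2

Precedence pushes weld to at least shift 2.
weld at shift 2 is achievable: grind in shift 1; cut in shift 3; anneal in shift 2; bore in shift 1; polish in shift 2; deburr in shift 1; weld in shift 2.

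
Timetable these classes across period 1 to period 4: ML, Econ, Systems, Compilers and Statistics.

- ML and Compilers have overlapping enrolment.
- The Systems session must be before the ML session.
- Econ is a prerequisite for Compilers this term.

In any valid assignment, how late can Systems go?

period 3

Downstream work caps Systems at period 3.
Systems at period 3 is achievable: Econ in period 1, Systems in period 3, ML in period 4, Compilers in period 2, Statistics in period 1.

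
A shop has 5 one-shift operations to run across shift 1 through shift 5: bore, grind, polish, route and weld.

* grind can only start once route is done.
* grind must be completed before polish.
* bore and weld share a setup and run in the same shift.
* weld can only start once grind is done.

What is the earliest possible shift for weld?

Precedence pushes weld to at least shift 3.
weld at shift 3 is achievable: route -> shift 1; polish -> shift 3; bore -> shift 3; grind -> shift 2; weld -> shift 3.

shift 3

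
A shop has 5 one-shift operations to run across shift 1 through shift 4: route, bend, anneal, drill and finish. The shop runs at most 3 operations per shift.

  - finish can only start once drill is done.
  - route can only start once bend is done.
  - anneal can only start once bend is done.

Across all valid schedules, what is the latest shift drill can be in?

shift 3

Downstream work caps drill at shift 3.
drill at shift 3 is achievable: finish in shift 4; anneal in shift 2; drill in shift 3; route in shift 2; bend in shift 1.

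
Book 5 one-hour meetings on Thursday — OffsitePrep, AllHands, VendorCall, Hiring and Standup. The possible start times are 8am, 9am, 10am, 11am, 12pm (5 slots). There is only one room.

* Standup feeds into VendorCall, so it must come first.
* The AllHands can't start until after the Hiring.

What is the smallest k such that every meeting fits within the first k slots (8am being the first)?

5

The precedence chain requires at least 2 distinct slots.
With at most 1 per slot and 5 meetings, at least 5 slots are needed.
5 works (last occupied slot: 12pm): for example Standup in 10am, Hiring in 8am, OffsitePrep in 12pm, VendorCall in 11am, AllHands in 9am.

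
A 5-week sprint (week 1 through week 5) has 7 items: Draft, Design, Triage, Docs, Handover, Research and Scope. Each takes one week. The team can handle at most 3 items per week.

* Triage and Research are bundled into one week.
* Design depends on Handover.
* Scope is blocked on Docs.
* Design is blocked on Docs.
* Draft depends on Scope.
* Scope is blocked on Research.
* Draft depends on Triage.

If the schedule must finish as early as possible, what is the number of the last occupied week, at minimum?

The precedence chain requires at least 3 distinct weeks.
With at most 3 per week and 7 tasks, at least 3 weeks are needed.
3 works (last occupied week: week 3): for example Draft -> week 3, Docs -> week 1, Research -> week 1, Design -> week 3, Scope -> week 2, Triage -> week 1, Handover -> week 2.

week 3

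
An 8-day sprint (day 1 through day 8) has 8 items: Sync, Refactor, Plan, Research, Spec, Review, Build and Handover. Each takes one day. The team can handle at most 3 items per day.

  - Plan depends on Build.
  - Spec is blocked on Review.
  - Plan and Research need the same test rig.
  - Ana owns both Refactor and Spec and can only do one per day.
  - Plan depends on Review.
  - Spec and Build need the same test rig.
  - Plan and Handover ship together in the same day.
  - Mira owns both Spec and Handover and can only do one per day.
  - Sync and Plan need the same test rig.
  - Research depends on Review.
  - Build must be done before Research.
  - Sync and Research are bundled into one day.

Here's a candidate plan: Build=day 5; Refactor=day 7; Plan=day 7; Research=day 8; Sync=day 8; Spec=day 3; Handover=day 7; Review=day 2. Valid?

Plan and Handover ship together in the same day — holds.
Mira owns both Spec and Handover and can only do one per day — holds.
Research depends on Review — holds.
Plan and Research need the same test rig — holds.
Sync and Plan need the same test rig — holds.
Sync and Research are bundled into one day — holds.
Spec and Build need the same test rig — holds.
Plan depends on Review — holds.
Spec is blocked on Review — holds.
Plan depends on Build — holds.
Ana owns both Refactor and Spec and can only do one per day — holds.
Build must be done before Research — holds.
The team can handle at most 3 items per day — holds.

Yes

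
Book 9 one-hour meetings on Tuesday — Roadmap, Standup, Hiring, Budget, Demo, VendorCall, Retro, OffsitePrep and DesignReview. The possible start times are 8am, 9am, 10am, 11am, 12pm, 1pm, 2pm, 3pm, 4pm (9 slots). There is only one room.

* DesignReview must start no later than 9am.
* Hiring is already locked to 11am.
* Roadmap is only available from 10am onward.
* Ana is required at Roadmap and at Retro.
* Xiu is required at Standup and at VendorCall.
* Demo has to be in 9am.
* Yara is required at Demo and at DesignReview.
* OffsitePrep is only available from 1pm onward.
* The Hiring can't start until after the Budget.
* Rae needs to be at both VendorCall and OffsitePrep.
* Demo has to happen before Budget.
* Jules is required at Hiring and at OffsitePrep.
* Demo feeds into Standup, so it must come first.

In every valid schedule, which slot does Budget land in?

Demo is fixed at 9am and must come before Budget, so Budget is at least 10am.
Hiring is fixed at 11am and must come after Budget, so Budget is at most 10am.
So Budget must be 10am.

10am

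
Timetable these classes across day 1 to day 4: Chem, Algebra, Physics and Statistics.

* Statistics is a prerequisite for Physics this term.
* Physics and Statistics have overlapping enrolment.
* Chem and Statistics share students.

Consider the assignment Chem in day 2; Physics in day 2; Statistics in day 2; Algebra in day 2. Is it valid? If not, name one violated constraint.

No — it violates: Chem and Statistics share students

Chem and Statistics share students — violated.
Physics and Statistics have overlapping enrolment — violated.
Statistics is a prerequisite for Physics this term — violated.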